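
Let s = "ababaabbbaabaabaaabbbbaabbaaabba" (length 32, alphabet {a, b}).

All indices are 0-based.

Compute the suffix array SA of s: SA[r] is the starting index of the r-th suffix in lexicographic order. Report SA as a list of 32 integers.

sorted suffixes:
  #0 SA[0]=31  'a'
  #1 SA[1]=26  'aaabba'
  #2 SA[2]=15  'aaabbbbaabbaaabba'
  #3 SA[3]=12  'aabaaabbbbaabbaaabba'
  #4 SA[4]=9  'aabaabaaabbbbaabbaaabba'
  #5 SA[5]=27  'aabba'
  #6 SA[6]=22  'aabbaaabba'
  #7 SA[7]=4  'aabbbaabaabaaabbbbaabbaaabba'
  #8 SA[8]=16  'aabbbbaabbaaabba'
  #9 SA[9]=13  'abaaabbbbaabbaaabba'
  #10 SA[10]=10  'abaabaaabbbbaabbaaabba'
  #11 SA[11]=2  'abaabbbaabaabaaabbbbaabbaaabba'
  #12 SA[12]=0  'ababaabbbaabaabaaabbbbaabbaaabba'
  #13 SA[13]=28  'abba'
  #14 SA[14]=23  'abbaaabba'
  #15 SA[15]=5  'abbbaabaabaaabbbbaabbaaabba'
  #16 SA[16]=17  'abbbbaabbaaabba'
  #17 SA[17]=30  'ba'
  #18 SA[18]=25  'baaabba'
  #19 SA[19]=14  'baaabbbbaabbaaabba'
  #20 SA[20]=11  'baabaaabbbbaabbaaabba'
  #21 SA[21]=8  'baabaabaaabbbbaabbaaabba'
  #22 SA[22]=21  'baabbaaabba'
  #23 SA[23]=3  'baabbbaabaabaaabbbbaabbaaabba'
  #24 SA[24]=1  'babaabbbaabaabaaabbbbaabbaaabba'
  #25 SA[25]=29  'bba'
  #26 SA[26]=24  'bbaaabba'
  #27 SA[27]=7  'bbaabaabaaabbbbaabbaaabba'
  #28 SA[28]=20  'bbaabbaaabba'
  #29 SA[29]=6  'bbbaabaabaaabbbbaabbaaabba'
  #30 SA[30]=19  'bbbaabbaaabba'
  #31 SA[31]=18  'bbbbaabbaaabba'

[31, 26, 15, 12, 9, 27, 22, 4, 16, 13, 10, 2, 0, 28, 23, 5, 17, 30, 25, 14, 11, 8, 21, 3, 1, 29, 24, 7, 20, 6, 19, 18]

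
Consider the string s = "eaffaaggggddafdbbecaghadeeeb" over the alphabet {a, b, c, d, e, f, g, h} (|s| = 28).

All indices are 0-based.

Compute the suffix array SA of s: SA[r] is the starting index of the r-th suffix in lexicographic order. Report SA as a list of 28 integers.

rank→(start, suffix):
  0 → (4, 'aaggggddafdbbecaghadeeeb')
  1 → (22, 'adeeeb')
  2 → (12, 'afdbbecaghadeeeb')
  3 → (1, 'affaaggggddafdbbecaghadeeeb')
  4 → (5, 'aggggddafdbbecaghadeeeb')
  5 → (19, 'aghadeeeb')
  6 → (27, 'b')
  7 → (15, 'bbecaghadeeeb')
  8 → (16, 'becaghadeeeb')
  9 → (18, 'caghadeeeb')
  10 → (11, 'dafdbbecaghadeeeb')
  11 → (14, 'dbbecaghadeeeb')
  12 → (10, 'ddafdbbecaghadeeeb')
  13 → (23, 'deeeb')
  14 → (0, 'eaffaaggggddafdbbecaghadeeeb')
  15 → (26, 'eb')
  16 → (17, 'ecaghadeeeb')
  17 → (25, 'eeb')
  18 → (24, 'eeeb')
  19 → (3, 'faaggggddafdbbecaghadeeeb')
  20 → (13, 'fdbbecaghadeeeb')
  21 → (2, 'ffaaggggddafdbbecaghadeeeb')
  22 → (9, 'gddafdbbecaghadeeeb')
  23 → (8, 'ggddafdbbecaghadeeeb')
  24 → (7, 'gggddafdbbecaghadeeeb')
  25 → (6, 'ggggddafdbbecaghadeeeb')
  26 → (20, 'ghadeeeb')
  27 → (21, 'hadeeeb')

[4, 22, 12, 1, 5, 19, 27, 15, 16, 18, 11, 14, 10, 23, 0, 26, 17, 25, 24, 3, 13, 2, 9, 8, 7, 6, 20, 21]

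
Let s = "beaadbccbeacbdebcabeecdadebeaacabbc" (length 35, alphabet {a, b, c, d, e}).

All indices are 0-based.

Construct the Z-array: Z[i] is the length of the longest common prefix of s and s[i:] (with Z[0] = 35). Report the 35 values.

[35, 0, 0, 0, 0, 1, 0, 0, 3, 0, 0, 0, 1, 0, 0, 1, 0, 0, 2, 0, 0, 0, 0, 0, 0, 0, 4, 0, 0, 0, 0, 0, 1, 1, 0]

Z[0]=35
i=1: i≥r, start 0; Z[1]=0
i=2: i≥r, start 0; Z[2]=0
i=3: i≥r, start 0; Z[3]=0
i=4: i≥r, start 0; Z[4]=0
i=5: i≥r, start 0; Z[5]=1 scan→box=[5,6)
i=6: i≥r, start 0; Z[6]=0
i=7: i≥r, start 0; Z[7]=0
i=8: i≥r, start 0; Z[8]=3 scan→box=[8,11)
i=9: min(r-i=2, Z[1]=0)=0; Z[9]=0
i=10: min(r-i=1, Z[2]=0)=0; Z[10]=0
i=11: i≥r, start 0; Z[11]=0
i=12: i≥r, start 0; Z[12]=1 scan→box=[12,13)
i=13: i≥r, start 0; Z[13]=0
i=14: i≥r, start 0; Z[14]=0
i=15: i≥r, start 0; Z[15]=1 scan→box=[15,16)
i=16: i≥r, start 0; Z[16]=0
i=17: i≥r, start 0; Z[17]=0
i=18: i≥r, start 0; Z[18]=2 scan→box=[18,20)
i=19: min(r-i=1, Z[1]=0)=0; Z[19]=0
i=20: i≥r, start 0; Z[20]=0
i=21: i≥r, start 0; Z[21]=0
i=22: i≥r, start 0; Z[22]=0
i=23: i≥r, start 0; Z[23]=0
i=24: i≥r, start 0; Z[24]=0
i=25: i≥r, start 0; Z[25]=0
i=26: i≥r, start 0; Z[26]=4 scan→box=[26,30)
i=27: min(r-i=3, Z[1]=0)=0; Z[27]=0
i=28: min(r-i=2, Z[2]=0)=0; Z[28]=0
i=29: min(r-i=1, Z[3]=0)=0; Z[29]=0
i=30: i≥r, start 0; Z[30]=0
i=31: i≥r, start 0; Z[31]=0
i=32: i≥r, start 0; Z[32]=1 scan→box=[32,33)
i=33: i≥r, start 0; Z[33]=1 scan→box=[33,34)
i=34: i≥r, start 0; Z[34]=0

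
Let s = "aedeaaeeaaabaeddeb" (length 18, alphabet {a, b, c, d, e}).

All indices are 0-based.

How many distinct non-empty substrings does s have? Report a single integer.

rank | idx | suffix
   0 |   8 | aaabaeddeb
   1 |   9 | aabaeddeb
   2 |   4 | aaeeaaabaeddeb
   3 |  10 | abaeddeb
   4 |  12 | aeddeb
   5 |   0 | aedeaaeeaaabaeddeb
   6 |   5 | aeeaaabaeddeb
   7 |  17 | b
   8 |  11 | baeddeb
   9 |  14 | ddeb
  10 |   2 | deaaeeaaabaeddeb
  11 |  15 | deb
  12 |   7 | eaaabaeddeb
  13 |   3 | eaaeeaaabaeddeb
  14 |  16 | eb
  15 |  13 | eddeb
  16 |   1 | edeaaeeaaabaeddeb
  17 |   6 | eeaaabaeddeb

SA = [8, 9, 4, 10, 12, 0, 5, 17, 11, 14, 2, 15, 7, 3, 16, 13, 1, 6]
i: (SA[i-1],SA[i]) lcp shared
  1: (8,9) 2 'aa'
  2: (9,4) 2 'aa'
  3: (4,10) 1 'a'
  4: (10,12) 1 'a'
  5: (12,0) 3 'aed'
  6: (0,5) 2 'ae'
  7: (5,17) 0 ''
  8: (17,11) 1 'b'
  9: (11,14) 0 ''
  10: (14,2) 1 'd'
  11: (2,15) 2 'de'
  12: (15,7) 0 ''
  13: (7,3) 3 'eaa'
  14: (3,16) 1 'e'
  15: (16,13) 1 'e'
  16: (13,1) 2 'ed'
  17: (1,6) 1 'e'

n(n+1)/2 = 18·19/2 = 171
Σ LCP = 0 + 2 + 2 + 1 + 1 + 3 + 2 + 0 + 1 + 0 + 1 + 2 + 0 + 3 + 1 + 1 + 2 + 1 = 23
distinct = 171 − 23 = 148

148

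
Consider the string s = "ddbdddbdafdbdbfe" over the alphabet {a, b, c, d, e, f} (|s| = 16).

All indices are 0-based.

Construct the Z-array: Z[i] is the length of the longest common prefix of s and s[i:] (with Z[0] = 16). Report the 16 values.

[16, 1, 0, 2, 4, 1, 0, 1, 0, 0, 1, 0, 1, 0, 0, 0]

Z[0]=16
i=1: i≥r, start 0; Z[1]=1 scan→box=[1,2)
i=2: i≥r, start 0; Z[2]=0
i=3: i≥r, start 0; Z[3]=2 scan→box=[3,5)
i=4: min(r-i=1, Z[1]=1)=1; Z[4]=4 scan→box=[4,8)
i=5: min(r-i=3, Z[1]=1)=1; Z[5]=1
i=6: min(r-i=2, Z[2]=0)=0; Z[6]=0
i=7: min(r-i=1, Z[3]=2)=1; Z[7]=1
i=8: i≥r, start 0; Z[8]=0
i=9: i≥r, start 0; Z[9]=0
i=10: i≥r, start 0; Z[10]=1 scan→box=[10,11)
i=11: i≥r, start 0; Z[11]=0
i=12: i≥r, start 0; Z[12]=1 scan→box=[12,13)
i=13: i≥r, start 0; Z[13]=0
i=14: i≥r, start 0; Z[14]=0
i=15: i≥r, start 0; Z[15]=0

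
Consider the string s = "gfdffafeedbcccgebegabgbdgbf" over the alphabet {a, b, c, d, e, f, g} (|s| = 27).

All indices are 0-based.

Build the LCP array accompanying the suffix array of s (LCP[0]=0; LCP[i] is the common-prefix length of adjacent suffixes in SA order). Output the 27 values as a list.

rank→(start, suffix):
  0 → (19, 'abgbdgbf')
  1 → (5, 'afeedbcccgebegabgbdgbf')
  2 → (10, 'bcccgebegabgbdgbf')
  3 → (22, 'bdgbf')
  4 → (16, 'begabgbdgbf')
  5 → (25, 'bf')
  6 → (20, 'bgbdgbf')
  7 → (11, 'cccgebegabgbdgbf')
  8 → (12, 'ccgebegabgbdgbf')
  9 → (13, 'cgebegabgbdgbf')
  10 → (9, 'dbcccgebegabgbdgbf')
  11 → (2, 'dffafeedbcccgebegabgbdgbf')
  12 → (23, 'dgbf')
  13 → (15, 'ebegabgbdgbf')
  14 → (8, 'edbcccgebegabgbdgbf')
  15 → (7, 'eedbcccgebegabgbdgbf')
  16 → (17, 'egabgbdgbf')
  17 → (26, 'f')
  18 → (4, 'fafeedbcccgebegabgbdgbf')
  19 → (1, 'fdffafeedbcccgebegabgbdgbf')
  20 → (6, 'feedbcccgebegabgbdgbf')
  21 → (3, 'ffafeedbcccgebegabgbdgbf')
  22 → (18, 'gabgbdgbf')
  23 → (21, 'gbdgbf')
  24 → (24, 'gbf')
  25 → (14, 'gebegabgbdgbf')
  26 → (0, 'gfdffafeedbcccgebegabgbdgbf')

SA = [19, 5, 10, 22, 16, 25, 20, 11, 12, 13, 9, 2, 23, 15, 8, 7, 17, 26, 4, 1, 6, 3, 18, 21, 24, 14, 0]
rank  pair      lcp
   1  s[19:],s[5:]  1  'a'
   2  s[5:],s[10:]  0  ''
   3  s[10:],s[22:]  1  'b'
   4  s[22:],s[16:]  1  'b'
   5  s[16:],s[25:]  1  'b'
   6  s[25:],s[20:]  1  'b'
   7  s[20:],s[11:]  0  ''
   8  s[11:],s[12:]  2  'cc'
   9  s[12:],s[13:]  1  'c'
  10  s[13:],s[9:]  0  ''
  11  s[9:],s[2:]  1  'd'
  12  s[2:],s[23:]  1  'd'
  13  s[23:],s[15:]  0  ''
  14  s[15:],s[8:]  1  'e'
  15  s[8:],s[7:]  1  'e'
  16  s[7:],s[17:]  1  'e'
  17  s[17:],s[26:]  0  ''
  18  s[26:],s[4:]  1  'f'
  19  s[4:],s[1:]  1  'f'
  20  s[1:],s[6:]  1  'f'
  21  s[6:],s[3:]  1  'f'
  22  s[3:],s[18:]  0  ''
  23  s[18:],s[21:]  1  'g'
  24  s[21:],s[24:]  2  'gb'
  25  s[24:],s[14:]  1  'g'
  26  s[14:],s[0:]  1  'g'

[0, 1, 0, 1, 1, 1, 1, 0, 2, 1, 0, 1, 1, 0, 1, 1, 1, 0, 1, 1, 1, 1, 0, 1, 2, 1, 1]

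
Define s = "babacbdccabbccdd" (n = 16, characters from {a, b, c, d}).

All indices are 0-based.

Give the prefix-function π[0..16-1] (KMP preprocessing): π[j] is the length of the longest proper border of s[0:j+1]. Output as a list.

π[0] = 0
j=1 s[j]='a': π[1]=0 (border '')
j=2 s[j]='b': π[2]=1 (border 'b')
j=3 s[j]='a': π[3]=2 (border 'ba')
j=4 s[j]='c': k: 2→0; π[4]=0 (border '')
j=5 s[j]='b': π[5]=1 (border 'b')
j=6 s[j]='d': k: 1→0; π[6]=0 (border '')
j=7 s[j]='c': π[7]=0 (border '')
j=8 s[j]='c': π[8]=0 (border '')
j=9 s[j]='a': π[9]=0 (border '')
j=10 s[j]='b': π[10]=1 (border 'b')
j=11 s[j]='b': k: 1→0; π[11]=1 (border 'b')
j=12 s[j]='c': k: 1→0; π[12]=0 (border '')
j=13 s[j]='c': π[13]=0 (border '')
j=14 s[j]='d': π[14]=0 (border '')
j=15 s[j]='d': π[15]=0 (border '')

[0, 0, 1, 2, 0, 1, 0, 0, 0, 0, 1, 1, 0, 0, 0, 0]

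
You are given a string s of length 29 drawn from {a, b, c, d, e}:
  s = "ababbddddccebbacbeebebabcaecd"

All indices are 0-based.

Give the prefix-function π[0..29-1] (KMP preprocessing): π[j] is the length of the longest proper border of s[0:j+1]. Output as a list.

[0, 0, 1, 2, 0, 0, 0, 0, 0, 0, 0, 0, 0, 0, 1, 0, 0, 0, 0, 0, 0, 0, 1, 2, 0, 1, 0, 0, 0]

π[0] = 0
j=1 s[j]='b': π[1]=0 (border '')
j=2 s[j]='a': π[2]=1 (border 'a')
j=3 s[j]='b': π[3]=2 (border 'ab')
j=4 s[j]='b': k: 2→0; π[4]=0 (border '')
j=5 s[j]='d': π[5]=0 (border '')
j=6 s[j]='d': π[6]=0 (border '')
j=7 s[j]='d': π[7]=0 (border '')
j=8 s[j]='d': π[8]=0 (border '')
j=9 s[j]='c': π[9]=0 (border '')
j=10 s[j]='c': π[10]=0 (border '')
j=11 s[j]='e': π[11]=0 (border '')
j=12 s[j]='b': π[12]=0 (border '')
j=13 s[j]='b': π[13]=0 (border '')
j=14 s[j]='a': π[14]=1 (border 'a')
j=15 s[j]='c': k: 1→0; π[15]=0 (border '')
j=16 s[j]='b': π[16]=0 (border '')
j=17 s[j]='e': π[17]=0 (border '')
j=18 s[j]='e': π[18]=0 (border '')
j=19 s[j]='b': π[19]=0 (border '')
j=20 s[j]='e': π[20]=0 (border '')
j=21 s[j]='b': π[21]=0 (border '')
j=22 s[j]='a': π[22]=1 (border 'a')
j=23 s[j]='b': π[23]=2 (border 'ab')
j=24 s[j]='c': k: 2→0; π[24]=0 (border '')
j=25 s[j]='a': π[25]=1 (border 'a')
j=26 s[j]='e': k: 1→0; π[26]=0 (border '')
j=27 s[j]='c': π[27]=0 (border '')
j=28 s[j]='d': π[28]=0 (border '')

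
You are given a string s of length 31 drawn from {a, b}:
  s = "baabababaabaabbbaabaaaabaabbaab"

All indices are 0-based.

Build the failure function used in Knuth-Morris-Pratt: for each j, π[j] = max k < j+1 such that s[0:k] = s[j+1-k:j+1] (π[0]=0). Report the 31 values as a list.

[0, 0, 0, 1, 2, 1, 2, 1, 2, 3, 4, 5, 3, 4, 1, 1, 2, 3, 4, 5, 3, 0, 0, 1, 2, 3, 4, 1, 2, 3, 4]

π[0] = 0
j=1 s[j]='a': π[1]=0 (border '')
j=2 s[j]='a': π[2]=0 (border '')
j=3 s[j]='b': π[3]=1 (border 'b')
j=4 s[j]='a': π[4]=2 (border 'ba')
j=5 s[j]='b': k: 2→0; π[5]=1 (border 'b')
j=6 s[j]='a': π[6]=2 (border 'ba')
j=7 s[j]='b': k: 2→0; π[7]=1 (border 'b')
j=8 s[j]='a': π[8]=2 (border 'ba')
j=9 s[j]='a': π[9]=3 (border 'baa')
j=10 s[j]='b': π[10]=4 (border 'baab')
j=11 s[j]='a': π[11]=5 (border 'baaba')
j=12 s[j]='a': k: 5→2; π[12]=3 (border 'baa')
j=13 s[j]='b': π[13]=4 (border 'baab')
j=14 s[j]='b': k: 4→1→0; π[14]=1 (border 'b')
j=15 s[j]='b': k: 1→0; π[15]=1 (border 'b')
j=16 s[j]='a': π[16]=2 (border 'ba')
j=17 s[j]='a': π[17]=3 (border 'baa')
j=18 s[j]='b': π[18]=4 (border 'baab')
j=19 s[j]='a': π[19]=5 (border 'baaba')
j=20 s[j]='a': k: 5→2; π[20]=3 (border 'baa')
j=21 s[j]='a': k: 3→0; π[21]=0 (border '')
j=22 s[j]='a': π[22]=0 (border '')
j=23 s[j]='b': π[23]=1 (border 'b')
j=24 s[j]='a': π[24]=2 (border 'ba')
j=25 s[j]='a': π[25]=3 (border 'baa')
j=26 s[j]='b': π[26]=4 (border 'baab')
j=27 s[j]='b': k: 4→1→0; π[27]=1 (border 'b')
j=28 s[j]='a': π[28]=2 (border 'ba')
j=29 s[j]='a': π[29]=3 (border 'baa')
j=30 s[j]='b': π[30]=4 (border 'baab')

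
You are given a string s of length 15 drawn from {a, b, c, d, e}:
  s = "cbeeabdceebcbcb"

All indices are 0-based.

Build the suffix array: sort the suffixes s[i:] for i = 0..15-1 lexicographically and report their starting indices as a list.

[4, 14, 12, 10, 5, 1, 13, 11, 0, 7, 6, 3, 9, 2, 8]

rank→(start, suffix):
  0 → (4, 'abdceebcbcb')
  1 → (14, 'b')
  2 → (12, 'bcb')
  3 → (10, 'bcbcb')
  4 → (5, 'bdceebcbcb')
  5 → (1, 'beeabdceebcbcb')
  6 → (13, 'cb')
  7 → (11, 'cbcb')
  8 → (0, 'cbeeabdceebcbcb')
  9 → (7, 'ceebcbcb')
  10 → (6, 'dceebcbcb')
  11 → (3, 'eabdceebcbcb')
  12 → (9, 'ebcbcb')
  13 → (2, 'eeabdceebcbcb')
  14 → (8, 'eebcbcb')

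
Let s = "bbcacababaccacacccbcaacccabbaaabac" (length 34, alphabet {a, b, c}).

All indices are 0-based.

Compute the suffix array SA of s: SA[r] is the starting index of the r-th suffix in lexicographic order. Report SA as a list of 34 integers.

rank | idx | suffix
   0 |  28 | aaabac
   1 |  29 | aabac
   2 |  20 | aacccabbaaabac
   3 |   5 | ababaccacacccbcaacccabbaaabac
   4 |  30 | abac
   5 |   7 | abaccacacccbcaacccabbaaabac
   6 |  25 | abbaaabac
   7 |  32 | ac
   8 |   3 | acababaccacacccbcaacccabbaaabac
   9 |  12 | acacccbcaacccabbaaabac
  10 |   9 | accacacccbcaacccabbaaabac
  11 |  21 | acccabbaaabac
  12 |  14 | acccbcaacccabbaaabac
  13 |  27 | baaabac
  14 |   6 | babaccacacccbcaacccabbaaabac
  15 |  31 | bac
  16 |   8 | baccacacccbcaacccabbaaabac
  17 |  26 | bbaaabac
  18 |   0 | bbcacababaccacacccbcaacccabbaaabac
  19 |  18 | bcaacccabbaaabac
  20 |   1 | bcacababaccacacccbcaacccabbaaabac
  21 |  33 | c
  22 |  19 | caacccabbaaabac
  23 |   4 | cababaccacacccbcaacccabbaaabac
  24 |  24 | cabbaaabac
  25 |   2 | cacababaccacacccbcaacccabbaaabac
  26 |  11 | cacacccbcaacccabbaaabac
  27 |  13 | cacccbcaacccabbaaabac
  28 |  17 | cbcaacccabbaaabac
  29 |  23 | ccabbaaabac
  30 |  10 | ccacacccbcaacccabbaaabac
  31 |  16 | ccbcaacccabbaaabac
  32 |  22 | cccabbaaabac
  33 |  15 | cccbcaacccabbaaabac

[28, 29, 20, 5, 30, 7, 25, 32, 3, 12, 9, 21, 14, 27, 6, 31, 8, 26, 0, 18, 1, 33, 19, 4, 24, 2, 11, 13, 17, 23, 10, 16, 22, 15]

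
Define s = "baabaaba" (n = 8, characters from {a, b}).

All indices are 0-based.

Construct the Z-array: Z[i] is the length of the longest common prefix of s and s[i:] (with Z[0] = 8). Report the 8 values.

[8, 0, 0, 5, 0, 0, 2, 0]

Z[0]=8
i=1: fresh scan; Z[1]=0
i=2: fresh scan; Z[2]=0
i=3: fresh scan; Z[3]=5 extend→box=[3,8)
i=4: min(r-i=4, Z[1]=0)=0; Z[4]=0
i=5: min(r-i=3, Z[2]=0)=0; Z[5]=0
i=6: min(r-i=2, Z[3]=5)=2; Z[6]=2
i=7: min(r-i=1, Z[4]=0)=0; Z[7]=0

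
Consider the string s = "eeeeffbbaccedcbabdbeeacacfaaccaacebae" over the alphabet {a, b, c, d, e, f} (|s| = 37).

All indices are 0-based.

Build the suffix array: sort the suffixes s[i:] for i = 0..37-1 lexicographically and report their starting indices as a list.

[26, 30, 15, 21, 27, 8, 31, 23, 35, 14, 7, 34, 6, 16, 18, 29, 22, 13, 28, 9, 32, 10, 24, 17, 12, 36, 20, 33, 11, 19, 0, 1, 2, 3, 25, 5, 4]

sorted suffixes:
  #0 SA[0]=26  'aaccaacebae'
  #1 SA[1]=30  'aacebae'
  #2 SA[2]=15  'abdbeeacacfaaccaacebae'
  #3 SA[3]=21  'acacfaaccaacebae'
  #4 SA[4]=27  'accaacebae'
  #5 SA[5]=8  'accedcbabdbeeacacfaaccaacebae'
  #6 SA[6]=31  'acebae'
  #7 SA[7]=23  'acfaaccaacebae'
  #8 SA[8]=35  'ae'
  #9 SA[9]=14  'babdbeeacacfaaccaacebae'
  #10 SA[10]=7  'baccedcbabdbeeacacfaaccaacebae'
  #11 SA[11]=34  'bae'
  #12 SA[12]=6  'bbaccedcbabdbeeacacfaaccaacebae'
  #13 SA[13]=16  'bdbeeacacfaaccaacebae'
  #14 SA[14]=18  'beeacacfaaccaacebae'
  #15 SA[15]=29  'caacebae'
  #16 SA[16]=22  'cacfaaccaacebae'
  #17 SA[17]=13  'cbabdbeeacacfaaccaacebae'
  #18 SA[18]=28  'ccaacebae'
  #19 SA[19]=9  'ccedcbabdbeeacacfaaccaacebae'
  #20 SA[20]=32  'cebae'
  #21 SA[21]=10  'cedcbabdbeeacacfaaccaacebae'
  #22 SA[22]=24  'cfaaccaacebae'
  #23 SA[23]=17  'dbeeacacfaaccaacebae'
  #24 SA[24]=12  'dcbabdbeeacacfaaccaacebae'
  #25 SA[25]=36  'e'
  #26 SA[26]=20  'eacacfaaccaacebae'
  #27 SA[27]=33  'ebae'
  #28 SA[28]=11  'edcbabdbeeacacfaaccaacebae'
  #29 SA[29]=19  'eeacacfaaccaacebae'
  #30 SA[30]=0  'eeeeffbbaccedcbabdbeeacacfaaccaacebae'
  #31 SA[31]=1  'eeeffbbaccedcbabdbeeacacfaaccaacebae'
  #32 SA[32]=2  'eeffbbaccedcbabdbeeacacfaaccaacebae'
  #33 SA[33]=3  'effbbaccedcbabdbeeacacfaaccaacebae'
  #34 SA[34]=25  'faaccaacebae'
  #35 SA[35]=5  'fbbaccedcbabdbeeacacfaaccaacebae'
  #36 SA[36]=4  'ffbbaccedcbabdbeeacacfaaccaacebae'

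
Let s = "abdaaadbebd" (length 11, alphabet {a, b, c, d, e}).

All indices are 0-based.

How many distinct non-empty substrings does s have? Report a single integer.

57

rank | idx | suffix
   0 |   3 | aaadbebd
   1 |   4 | aadbebd
   2 |   0 | abdaaadbebd
   3 |   5 | adbebd
   4 |   9 | bd
   5 |   1 | bdaaadbebd
   6 |   7 | bebd
   7 |  10 | d
   8 |   2 | daaadbebd
   9 |   6 | dbebd
  10 |   8 | ebd

SA = [3, 4, 0, 5, 9, 1, 7, 10, 2, 6, 8]
rank  pair      lcp
   1  s[3:],s[4:]  2  'aa'
   2  s[4:],s[0:]  1  'a'
   3  s[0:],s[5:]  1  'a'
   4  s[5:],s[9:]  0  ''
   5  s[9:],s[1:]  2  'bd'
   6  s[1:],s[7:]  1  'b'
   7  s[7:],s[10:]  0  ''
   8  s[10:],s[2:]  1  'd'
   9  s[2:],s[6:]  1  'd'
  10  s[6:],s[8:]  0  ''

n(n+1)/2 = 11·12/2 = 66
Σ LCP = 0 + 2 + 1 + 1 + 0 + 2 + 1 + 0 + 1 + 1 + 0 = 9
distinct = 66 − 9 = 57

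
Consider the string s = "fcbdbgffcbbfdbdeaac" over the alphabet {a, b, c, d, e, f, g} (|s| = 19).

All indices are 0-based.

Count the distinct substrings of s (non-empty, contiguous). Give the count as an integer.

rank | idx | suffix
   0 |  16 | aac
   1 |  17 | ac
   2 |   9 | bbfdbdeaac
   3 |   2 | bdbgffcbbfdbdeaac
   4 |  13 | bdeaac
   5 |  10 | bfdbdeaac
   6 |   4 | bgffcbbfdbdeaac
   7 |  18 | c
   8 |   8 | cbbfdbdeaac
   9 |   1 | cbdbgffcbbfdbdeaac
  10 |  12 | dbdeaac
  11 |   3 | dbgffcbbfdbdeaac
  12 |  14 | deaac
  13 |  15 | eaac
  14 |   7 | fcbbfdbdeaac
  15 |   0 | fcbdbgffcbbfdbdeaac
  16 |  11 | fdbdeaac
  17 |   6 | ffcbbfdbdeaac
  18 |   5 | gffcbbfdbdeaac

SA = [16, 17, 9, 2, 13, 10, 4, 18, 8, 1, 12, 3, 14, 15, 7, 0, 11, 6, 5]
i: (SA[i-1],SA[i]) lcp shared
  1: (16,17) 1 'a'
  2: (17,9) 0 ''
  3: (9,2) 1 'b'
  4: (2,13) 2 'bd'
  5: (13,10) 1 'b'
  6: (10,4) 1 'b'
  7: (4,18) 0 ''
  8: (18,8) 1 'c'
  9: (8,1) 2 'cb'
  10: (1,12) 0 ''
  11: (12,3) 2 'db'
  12: (3,14) 1 'd'
  13: (14,15) 0 ''
  14: (15,7) 0 ''
  15: (7,0) 3 'fcb'
  16: (0,11) 1 'f'
  17: (11,6) 1 'f'
  18: (6,5) 0 ''

n(n+1)/2 = 19·20/2 = 190
Σ LCP = 0 + 1 + 0 + 1 + 2 + 1 + 1 + 0 + 1 + 2 + 0 + 2 + 1 + 0 + 0 + 3 + 1 + 1 + 0 = 17
distinct = 190 − 17 = 173

173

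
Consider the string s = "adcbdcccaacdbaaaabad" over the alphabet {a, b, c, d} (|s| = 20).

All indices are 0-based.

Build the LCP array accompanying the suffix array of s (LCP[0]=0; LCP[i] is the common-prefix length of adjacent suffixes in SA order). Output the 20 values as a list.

rank | idx | suffix
   0 |  13 | aaaabad
   1 |  14 | aaabad
   2 |  15 | aabad
   3 |   8 | aacdbaaaabad
   4 |  16 | abad
   5 |   9 | acdbaaaabad
   6 |  18 | ad
   7 |   0 | adcbdcccaacdbaaaabad
   8 |  12 | baaaabad
   9 |  17 | bad
  10 |   3 | bdcccaacdbaaaabad
  11 |   7 | caacdbaaaabad
  12 |   2 | cbdcccaacdbaaaabad
  13 |   6 | ccaacdbaaaabad
  14 |   5 | cccaacdbaaaabad
  15 |  10 | cdbaaaabad
  16 |  19 | d
  17 |  11 | dbaaaabad
  18 |   1 | dcbdcccaacdbaaaabad
  19 |   4 | dcccaacdbaaaabad

SA = [13, 14, 15, 8, 16, 9, 18, 0, 12, 17, 3, 7, 2, 6, 5, 10, 19, 11, 1, 4]
[i] adj suffixes → lcp
  [1] 13/14 → 3 ('aaa')
  [2] 14/15 → 2 ('aa')
  [3] 15/8 → 2 ('aa')
  [4] 8/16 → 1 ('a')
  [5] 16/9 → 1 ('a')
  [6] 9/18 → 1 ('a')
  [7] 18/0 → 2 ('ad')
  [8] 0/12 → 0 ('')
  [9] 12/17 → 2 ('ba')
  [10] 17/3 → 1 ('b')
  [11] 3/7 → 0 ('')
  [12] 7/2 → 1 ('c')
  [13] 2/6 → 1 ('c')
  [14] 6/5 → 2 ('cc')
  [15] 5/10 → 1 ('c')
  [16] 10/19 → 0 ('')
  [17] 19/11 → 1 ('d')
  [18] 11/1 → 1 ('d')
  [19] 1/4 → 2 ('dc')

[0, 3, 2, 2, 1, 1, 1, 2, 0, 2, 1, 0, 1, 1, 2, 1, 0, 1, 1, 2]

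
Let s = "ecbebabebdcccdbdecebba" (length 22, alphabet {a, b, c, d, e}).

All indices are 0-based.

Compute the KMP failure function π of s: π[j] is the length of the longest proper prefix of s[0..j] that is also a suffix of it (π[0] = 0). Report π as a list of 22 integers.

π[0] = 0
j=1 s[j]='c': π[1]=0 (border '')
j=2 s[j]='b': π[2]=0 (border '')
j=3 s[j]='e': π[3]=1 (border 'e')
j=4 s[j]='b': k: 1→0; π[4]=0 (border '')
j=5 s[j]='a': π[5]=0 (border '')
j=6 s[j]='b': π[6]=0 (border '')
j=7 s[j]='e': π[7]=1 (border 'e')
j=8 s[j]='b': k: 1→0; π[8]=0 (border '')
j=9 s[j]='d': π[9]=0 (border '')
j=10 s[j]='c': π[10]=0 (border '')
j=11 s[j]='c': π[11]=0 (border '')
j=12 s[j]='c': π[12]=0 (border '')
j=13 s[j]='d': π[13]=0 (border '')
j=14 s[j]='b': π[14]=0 (border '')
j=15 s[j]='d': π[15]=0 (border '')
j=16 s[j]='e': π[16]=1 (border 'e')
j=17 s[j]='c': π[17]=2 (border 'ec')
j=18 s[j]='e': k: 2→0; π[18]=1 (border 'e')
j=19 s[j]='b': k: 1→0; π[19]=0 (border '')
j=20 s[j]='b': π[20]=0 (border '')
j=21 s[j]='a': π[21]=0 (border '')

[0, 0, 0, 1, 0, 0, 0, 1, 0, 0, 0, 0, 0, 0, 0, 0, 1, 2, 1, 0, 0, 0]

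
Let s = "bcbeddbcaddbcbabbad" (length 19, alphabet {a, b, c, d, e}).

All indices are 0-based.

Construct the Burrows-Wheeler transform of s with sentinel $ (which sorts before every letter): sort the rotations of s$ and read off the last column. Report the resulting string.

dbbccbadd$cbbbaddeab

rank  rotation              last
    0  $bcbeddbcaddbcbabbad  d
    1  abbad$bcbeddbcaddbcb  b
    2  ad$bcbeddbcaddbcbabb  b
    3  addbcbabbad$bcbeddbc  c
    4  babbad$bcbeddbcaddbc  c
    5  bad$bcbeddbcaddbcbab  b
    6  bbad$bcbeddbcaddbcba  a
    7  bcaddbcbabbad$bcbedd  d
    8  bcbabbad$bcbeddbcadd  d
    9  bcbeddbcaddbcbabbad$  $
   10  beddbcaddbcbabbad$bc  c
   11  caddbcbabbad$bcbeddb  b
   12  cbabbad$bcbeddbcaddb  b
   13  cbeddbcaddbcbabbad$b  b
   14  d$bcbeddbcaddbcbabba  a
   15  dbcaddbcbabbad$bcbed  d
   16  dbcbabbad$bcbeddbcad  d
   17  ddbcaddbcbabbad$bcbe  e
   18  ddbcbabbad$bcbeddbca  a
   19  eddbcaddbcbabbad$bcb  b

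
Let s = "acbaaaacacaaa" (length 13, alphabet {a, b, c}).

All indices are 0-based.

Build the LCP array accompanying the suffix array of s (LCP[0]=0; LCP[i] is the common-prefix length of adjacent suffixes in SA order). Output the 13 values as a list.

rank | idx | suffix
   0 |  12 | a
   1 |  11 | aa
   2 |  10 | aaa
   3 |   3 | aaaacacaaa
   4 |   4 | aaacacaaa
   5 |   5 | aacacaaa
   6 |   8 | acaaa
   7 |   6 | acacaaa
   8 |   0 | acbaaaacacaaa
   9 |   2 | baaaacacaaa
  10 |   9 | caaa
  11 |   7 | cacaaa
  12 |   1 | cbaaaacacaaa

SA = [12, 11, 10, 3, 4, 5, 8, 6, 0, 2, 9, 7, 1]
rank  pair      lcp
   1  s[12:],s[11:]  1  'a'
   2  s[11:],s[10:]  2  'aa'
   3  s[10:],s[3:]  3  'aaa'
   4  s[3:],s[4:]  3  'aaa'
   5  s[4:],s[5:]  2  'aa'
   6  s[5:],s[8:]  1  'a'
   7  s[8:],s[6:]  3  'aca'
   8  s[6:],s[0:]  2  'ac'
   9  s[0:],s[2:]  0  ''
  10  s[2:],s[9:]  0  ''
  11  s[9:],s[7:]  2  'ca'
  12  s[7:],s[1:]  1  'c'

[0, 1, 2, 3, 3, 2, 1, 3, 2, 0, 0, 2, 1]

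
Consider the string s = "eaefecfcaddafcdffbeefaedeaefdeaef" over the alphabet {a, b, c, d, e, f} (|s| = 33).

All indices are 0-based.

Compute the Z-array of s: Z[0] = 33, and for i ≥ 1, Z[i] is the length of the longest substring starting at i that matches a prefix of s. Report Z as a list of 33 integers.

Z[0]=33
i=1: outside box; Z[1]=0
i=2: outside box; Z[2]=1 scan→box=[2,3)
i=3: outside box; Z[3]=0
i=4: outside box; Z[4]=1 scan→box=[4,5)
i=5: outside box; Z[5]=0
i=6: outside box; Z[6]=0
i=7: outside box; Z[7]=0
i=8: outside box; Z[8]=0
i=9: outside box; Z[9]=0
i=10: outside box; Z[10]=0
i=11: outside box; Z[11]=0
i=12: outside box; Z[12]=0
i=13: outside box; Z[13]=0
i=14: outside box; Z[14]=0
i=15: outside box; Z[15]=0
i=16: outside box; Z[16]=0
i=17: outside box; Z[17]=0
i=18: outside box; Z[18]=1 scan→box=[18,19)
i=19: outside box; Z[19]=1 scan→box=[19,20)
i=20: outside box; Z[20]=0
i=21: outside box; Z[21]=0
i=22: outside box; Z[22]=1 scan→box=[22,23)
i=23: outside box; Z[23]=0
i=24: outside box; Z[24]=4 scan→box=[24,28)
i=25: min(r-i=3, Z[1]=0)=0; Z[25]=0
i=26: min(r-i=2, Z[2]=1)=1; Z[26]=1
i=27: min(r-i=1, Z[3]=0)=0; Z[27]=0
i=28: outside box; Z[28]=0
i=29: outside box; Z[29]=4 scan→box=[29,33)
i=30: min(r-i=3, Z[1]=0)=0; Z[30]=0
i=31: min(r-i=2, Z[2]=1)=1; Z[31]=1
i=32: min(r-i=1, Z[3]=0)=0; Z[32]=0

[33, 0, 1, 0, 1, 0, 0, 0, 0, 0, 0, 0, 0, 0, 0, 0, 0, 0, 1, 1, 0, 0, 1, 0, 4, 0, 1, 0, 0, 4, 0, 1, 0]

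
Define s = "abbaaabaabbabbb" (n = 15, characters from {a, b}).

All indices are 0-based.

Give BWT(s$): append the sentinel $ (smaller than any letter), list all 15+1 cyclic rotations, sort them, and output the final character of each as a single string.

rank  rotation          last
    0  $abbaaabaabbabbb  b
    1  aaabaabbabbb$abb  b
    2  aabaabbabbb$abba  a
    3  aabbabbb$abbaaab  b
    4  abaabbabbb$abbaa  a
    5  abbaaabaabbabbb$  $
    6  abbabbb$abbaaaba  a
    7  abbb$abbaaabaabb  b
    8  b$abbaaabaabbabb  b
    9  baaabaabbabbb$ab  b
   10  baabbabbb$abbaaa  a
   11  babbb$abbaaabaab  b
   12  bb$abbaaabaabbab  b
   13  bbaaabaabbabbb$a  a
   14  bbabbb$abbaaabaa  a
   15  bbb$abbaaabaabba  a

bbaba$abbbabbaaa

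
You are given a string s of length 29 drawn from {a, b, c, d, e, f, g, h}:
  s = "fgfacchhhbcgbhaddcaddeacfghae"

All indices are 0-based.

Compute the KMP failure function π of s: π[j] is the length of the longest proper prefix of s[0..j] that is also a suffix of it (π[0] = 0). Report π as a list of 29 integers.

π[0] = 0
j=1 s[j]='g': π[1]=0 (border '')
j=2 s[j]='f': π[2]=1 (border 'f')
j=3 s[j]='a': k: 1→0; π[3]=0 (border '')
j=4 s[j]='c': π[4]=0 (border '')
j=5 s[j]='c': π[5]=0 (border '')
j=6 s[j]='h': π[6]=0 (border '')
j=7 s[j]='h': π[7]=0 (border '')
j=8 s[j]='h': π[8]=0 (border '')
j=9 s[j]='b': π[9]=0 (border '')
j=10 s[j]='c': π[10]=0 (border '')
j=11 s[j]='g': π[11]=0 (border '')
j=12 s[j]='b': π[12]=0 (border '')
j=13 s[j]='h': π[13]=0 (border '')
j=14 s[j]='a': π[14]=0 (border '')
j=15 s[j]='d': π[15]=0 (border '')
j=16 s[j]='d': π[16]=0 (border '')
j=17 s[j]='c': π[17]=0 (border '')
j=18 s[j]='a': π[18]=0 (border '')
j=19 s[j]='d': π[19]=0 (border '')
j=20 s[j]='d': π[20]=0 (border '')
j=21 s[j]='e': π[21]=0 (border '')
j=22 s[j]='a': π[22]=0 (border '')
j=23 s[j]='c': π[23]=0 (border '')
j=24 s[j]='f': π[24]=1 (border 'f')
j=25 s[j]='g': π[25]=2 (border 'fg')
j=26 s[j]='h': k: 2→0; π[26]=0 (border '')
j=27 s[j]='a': π[27]=0 (border '')
j=28 s[j]='e': π[28]=0 (border '')

[0, 0, 1, 0, 0, 0, 0, 0, 0, 0, 0, 0, 0, 0, 0, 0, 0, 0, 0, 0, 0, 0, 0, 0, 1, 2, 0, 0, 0]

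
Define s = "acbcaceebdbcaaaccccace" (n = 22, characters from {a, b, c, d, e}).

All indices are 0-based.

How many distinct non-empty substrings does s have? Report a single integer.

221

rank→(start, suffix):
  0 → (12, 'aaaccccace')
  1 → (13, 'aaccccace')
  2 → (0, 'acbcaceebdbcaaaccccace')
  3 → (14, 'accccace')
  4 → (19, 'ace')
  5 → (4, 'aceebdbcaaaccccace')
  6 → (10, 'bcaaaccccace')
  7 → (2, 'bcaceebdbcaaaccccace')
  8 → (8, 'bdbcaaaccccace')
  9 → (11, 'caaaccccace')
  10 → (18, 'cace')
  11 → (3, 'caceebdbcaaaccccace')
  12 → (1, 'cbcaceebdbcaaaccccace')
  13 → (17, 'ccace')
  14 → (16, 'cccace')
  15 → (15, 'ccccace')
  16 → (20, 'ce')
  17 → (5, 'ceebdbcaaaccccace')
  18 → (9, 'dbcaaaccccace')
  19 → (21, 'e')
  20 → (7, 'ebdbcaaaccccace')
  21 → (6, 'eebdbcaaaccccace')

SA = [12, 13, 0, 14, 19, 4, 10, 2, 8, 11, 18, 3, 1, 17, 16, 15, 20, 5, 9, 21, 7, 6]
rank  pair      lcp
   1  s[12:],s[13:]  2  'aa'
   2  s[13:],s[0:]  1  'a'
   3  s[0:],s[14:]  2  'ac'
   4  s[14:],s[19:]  2  'ac'
   5  s[19:],s[4:]  3  'ace'
   6  s[4:],s[10:]  0  ''
   7  s[10:],s[2:]  3  'bca'
   8  s[2:],s[8:]  1  'b'
   9  s[8:],s[11:]  0  ''
  10  s[11:],s[18:]  2  'ca'
  11  s[18:],s[3:]  4  'cace'
  12  s[3:],s[1:]  1  'c'
  13  s[1:],s[17:]  1  'c'
  14  s[17:],s[16:]  2  'cc'
  15  s[16:],s[15:]  3  'ccc'
  16  s[15:],s[20:]  1  'c'
  17  s[20:],s[5:]  2  'ce'
  18  s[5:],s[9:]  0  ''
  19  s[9:],s[21:]  0  ''
  20  s[21:],s[7:]  1  'e'
  21  s[7:],s[6:]  1  'e'

n(n+1)/2 = 22·23/2 = 253
Σ LCP = 0 + 2 + 1 + 2 + 2 + 3 + 0 + 3 + 1 + 0 + 2 + 4 + 1 + 1 + 2 + 3 + 1 + 2 + 0 + 0 + 1 + 1 = 32
distinct = 253 − 32 = 221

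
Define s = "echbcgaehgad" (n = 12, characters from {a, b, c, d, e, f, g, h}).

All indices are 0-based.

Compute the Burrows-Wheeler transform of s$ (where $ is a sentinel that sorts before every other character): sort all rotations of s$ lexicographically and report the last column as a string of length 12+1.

dgghbea$ahcce

rank  rotation       last
    0  $echbcgaehgad  d
    1  ad$echbcgaehg  g
    2  aehgad$echbcg  g
    3  bcgaehgad$ech  h
    4  cgaehgad$echb  b
    5  chbcgaehgad$e  e
    6  d$echbcgaehga  a
    7  echbcgaehgad$  $
    8  ehgad$echbcga  a
    9  gad$echbcgaeh  h
   10  gaehgad$echbc  c
   11  hbcgaehgad$ec  c
   12  hgad$echbcgae  e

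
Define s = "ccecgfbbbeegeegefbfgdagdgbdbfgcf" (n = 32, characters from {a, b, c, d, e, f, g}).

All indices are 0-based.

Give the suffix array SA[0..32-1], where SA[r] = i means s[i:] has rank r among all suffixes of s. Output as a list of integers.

rank→(start, suffix):
  0 → (21, 'agdgbdbfgcf')
  1 → (6, 'bbbeegeegefbfgdagdgbdbfgcf')
  2 → (7, 'bbeegeegefbfgdagdgbdbfgcf')
  3 → (25, 'bdbfgcf')
  4 → (8, 'beegeegefbfgdagdgbdbfgcf')
  5 → (27, 'bfgcf')
  6 → (17, 'bfgdagdgbdbfgcf')
  7 → (0, 'ccecgfbbbeegeegefbfgdagdgbdbfgcf')
  8 → (1, 'cecgfbbbeegeegefbfgdagdgbdbfgcf')
  9 → (30, 'cf')
  10 → (3, 'cgfbbbeegeegefbfgdagdgbdbfgcf')
  11 → (20, 'dagdgbdbfgcf')
  12 → (26, 'dbfgcf')
  13 → (23, 'dgbdbfgcf')
  14 → (2, 'ecgfbbbeegeegefbfgdagdgbdbfgcf')
  15 → (9, 'eegeegefbfgdagdgbdbfgcf')
  16 → (12, 'eegefbfgdagdgbdbfgcf')
  17 → (15, 'efbfgdagdgbdbfgcf')
  18 → (10, 'egeegefbfgdagdgbdbfgcf')
  19 → (13, 'egefbfgdagdgbdbfgcf')
  20 → (31, 'f')
  21 → (5, 'fbbbeegeegefbfgdagdgbdbfgcf')
  22 → (16, 'fbfgdagdgbdbfgcf')
  23 → (28, 'fgcf')
  24 → (18, 'fgdagdgbdbfgcf')
  25 → (24, 'gbdbfgcf')
  26 → (29, 'gcf')
  27 → (19, 'gdagdgbdbfgcf')
  28 → (22, 'gdgbdbfgcf')
  29 → (11, 'geegefbfgdagdgbdbfgcf')
  30 → (14, 'gefbfgdagdgbdbfgcf')
  31 → (4, 'gfbbbeegeegefbfgdagdgbdbfgcf')

[21, 6, 7, 25, 8, 27, 17, 0, 1, 30, 3, 20, 26, 23, 2, 9, 12, 15, 10, 13, 31, 5, 16, 28, 18, 24, 29, 19, 22, 11, 14, 4]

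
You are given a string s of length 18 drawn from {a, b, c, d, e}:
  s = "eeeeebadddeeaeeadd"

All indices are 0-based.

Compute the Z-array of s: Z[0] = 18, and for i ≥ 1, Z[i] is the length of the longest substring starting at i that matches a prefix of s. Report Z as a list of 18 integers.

[18, 4, 3, 2, 1, 0, 0, 0, 0, 0, 2, 1, 0, 2, 1, 0, 0, 0]

Z[0]=18
i=1: i≥r, start 0; Z[1]=4 extend→box=[1,5)
i=2: min(r-i=3, Z[1]=4)=3; Z[2]=3
i=3: min(r-i=2, Z[2]=3)=2; Z[3]=2
i=4: min(r-i=1, Z[3]=2)=1; Z[4]=1
i=5: i≥r, start 0; Z[5]=0
i=6: i≥r, start 0; Z[6]=0
i=7: i≥r, start 0; Z[7]=0
i=8: i≥r, start 0; Z[8]=0
i=9: i≥r, start 0; Z[9]=0
i=10: i≥r, start 0; Z[10]=2 extend→box=[10,12)
i=11: min(r-i=1, Z[1]=4)=1; Z[11]=1
i=12: i≥r, start 0; Z[12]=0
i=13: i≥r, start 0; Z[13]=2 extend→box=[13,15)
i=14: min(r-i=1, Z[1]=4)=1; Z[14]=1
i=15: i≥r, start 0; Z[15]=0
i=16: i≥r, start 0; Z[16]=0
i=17: i≥r, start 0; Z[17]=0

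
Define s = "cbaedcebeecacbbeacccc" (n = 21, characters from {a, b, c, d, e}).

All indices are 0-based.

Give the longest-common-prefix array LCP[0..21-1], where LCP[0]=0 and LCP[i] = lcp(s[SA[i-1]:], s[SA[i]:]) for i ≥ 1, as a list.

sorted suffixes:
  #0 SA[0]=11  'acbbeacccc'
  #1 SA[1]=16  'acccc'
  #2 SA[2]=2  'aedcebeecacbbeacccc'
  #3 SA[3]=1  'baedcebeecacbbeacccc'
  #4 SA[4]=13  'bbeacccc'
  #5 SA[5]=14  'beacccc'
  #6 SA[6]=7  'beecacbbeacccc'
  #7 SA[7]=20  'c'
  #8 SA[8]=10  'cacbbeacccc'
  #9 SA[9]=0  'cbaedcebeecacbbeacccc'
  #10 SA[10]=12  'cbbeacccc'
  #11 SA[11]=19  'cc'
  #12 SA[12]=18  'ccc'
  #13 SA[13]=17  'cccc'
  #14 SA[14]=5  'cebeecacbbeacccc'
  #15 SA[15]=4  'dcebeecacbbeacccc'
  #16 SA[16]=15  'eacccc'
  #17 SA[17]=6  'ebeecacbbeacccc'
  #18 SA[18]=9  'ecacbbeacccc'
  #19 SA[19]=3  'edcebeecacbbeacccc'
  #20 SA[20]=8  'eecacbbeacccc'

SA = [11, 16, 2, 1, 13, 14, 7, 20, 10, 0, 12, 19, 18, 17, 5, 4, 15, 6, 9, 3, 8]
rank  pair      lcp
   1  s[11:],s[16:]  2  'ac'
   2  s[16:],s[2:]  1  'a'
   3  s[2:],s[1:]  0  ''
   4  s[1:],s[13:]  1  'b'
   5  s[13:],s[14:]  1  'b'
   6  s[14:],s[7:]  2  'be'
   7  s[7:],s[20:]  0  ''
   8  s[20:],s[10:]  1  'c'
   9  s[10:],s[0:]  1  'c'
  10  s[0:],s[12:]  2  'cb'
  11  s[12:],s[19:]  1  'c'
  12  s[19:],s[18:]  2  'cc'
  13  s[18:],s[17:]  3  'ccc'
  14  s[17:],s[5:]  1  'c'
  15  s[5:],s[4:]  0  ''
  16  s[4:],s[15:]  0  ''
  17  s[15:],s[6:]  1  'e'
  18  s[6:],s[9:]  1  'e'
  19  s[9:],s[3:]  1  'e'
  20  s[3:],s[8:]  1  'e'

[0, 2, 1, 0, 1, 1, 2, 0, 1, 1, 2, 1, 2, 3, 1, 0, 0, 1, 1, 1, 1]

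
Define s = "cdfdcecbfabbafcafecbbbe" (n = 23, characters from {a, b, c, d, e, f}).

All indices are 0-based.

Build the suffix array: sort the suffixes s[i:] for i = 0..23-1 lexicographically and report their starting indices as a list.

[9, 12, 15, 11, 10, 19, 20, 21, 7, 14, 18, 6, 0, 4, 3, 1, 22, 17, 5, 8, 13, 2, 16]

rank | idx | suffix
   0 |   9 | abbafcafecbbbe
   1 |  12 | afcafecbbbe
   2 |  15 | afecbbbe
   3 |  11 | bafcafecbbbe
   4 |  10 | bbafcafecbbbe
   5 |  19 | bbbe
   6 |  20 | bbe
   7 |  21 | be
   8 |   7 | bfabbafcafecbbbe
   9 |  14 | cafecbbbe
  10 |  18 | cbbbe
  11 |   6 | cbfabbafcafecbbbe
  12 |   0 | cdfdcecbfabbafcafecbbbe
  13 |   4 | cecbfabbafcafecbbbe
  14 |   3 | dcecbfabbafcafecbbbe
  15 |   1 | dfdcecbfabbafcafecbbbe
  16 |  22 | e
  17 |  17 | ecbbbe
  18 |   5 | ecbfabbafcafecbbbe
  19 |   8 | fabbafcafecbbbe
  20 |  13 | fcafecbbbe
  21 |   2 | fdcecbfabbafcafecbbbe
  22 |  16 | fecbbbe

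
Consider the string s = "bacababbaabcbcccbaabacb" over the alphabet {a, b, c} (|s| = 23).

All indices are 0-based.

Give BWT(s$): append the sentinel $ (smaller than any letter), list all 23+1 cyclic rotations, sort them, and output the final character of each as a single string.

bbbcababbccba$aaacaacbcb

rank  rotation                  last
    0  $bacababbaabcbcccbaabacb  b
    1  aabacb$bacababbaabcbcccb  b
    2  aabcbcccbaabacb$bacababb  b
    3  ababbaabcbcccbaabacb$bac  c
    4  abacb$bacababbaabcbcccba  a
    5  abbaabcbcccbaabacb$bacab  b
    6  abcbcccbaabacb$bacababba  a
    7  acababbaabcbcccbaabacb$b  b
    8  acb$bacababbaabcbcccbaab  b
    9  b$bacababbaabcbcccbaabac  c
   10  baabacb$bacababbaabcbccc  c
   11  baabcbcccbaabacb$bacabab  b
   12  babbaabcbcccbaabacb$baca  a
   13  bacababbaabcbcccbaabacb$  $
   14  bacb$bacababbaabcbcccbaa  a
   15  bbaabcbcccbaabacb$bacaba  a
   16  bcbcccbaabacb$bacababbaa  a
   17  bcccbaabacb$bacababbaabc  c
   18  cababbaabcbcccbaabacb$ba  a
   19  cb$bacababbaabcbcccbaaba  a
   20  cbaabacb$bacababbaabcbcc  c
   21  cbcccbaabacb$bacababbaab  b
   22  ccbaabacb$bacababbaabcbc  c
   23  cccbaabacb$bacababbaabcb  b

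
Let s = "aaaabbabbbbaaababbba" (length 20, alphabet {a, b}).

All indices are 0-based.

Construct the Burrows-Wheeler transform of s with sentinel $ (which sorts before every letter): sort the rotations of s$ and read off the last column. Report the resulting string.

rank  rotation               last
    0  $aaaabbabbbbaaababbba  a
    1  a$aaaabbabbbbaaababbb  b
    2  aaaabbabbbbaaababbba$  $
    3  aaababbba$aaaabbabbbb  b
    4  aaabbabbbbaaababbba$a  a
    5  aababbba$aaaabbabbbba  a
    6  aabbabbbbaaababbba$aa  a
    7  ababbba$aaaabbabbbbaa  a
    8  abbabbbbaaababbba$aaa  a
    9  abbba$aaaabbabbbbaaab  b
   10  abbbbaaababbba$aaaabb  b
   11  ba$aaaabbabbbbaaababb  b
   12  baaababbba$aaaabbabbb  b
   13  babbba$aaaabbabbbbaaa  a
   14  babbbbaaababbba$aaaab  b
   15  bba$aaaabbabbbbaaabab  b
   16  bbaaababbba$aaaabbabb  b
   17  bbabbbbaaababbba$aaaa  a
   18  bbba$aaaabbabbbbaaaba  a
   19  bbbaaababbba$aaaabbab  b
   20  bbbbaaababbba$aaaabba  a

ab$baaaaabbbbabbbaaba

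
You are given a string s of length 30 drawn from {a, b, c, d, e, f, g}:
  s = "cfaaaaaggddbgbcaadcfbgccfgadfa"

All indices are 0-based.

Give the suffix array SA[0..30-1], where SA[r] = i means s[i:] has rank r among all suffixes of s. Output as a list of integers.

[29, 2, 3, 4, 15, 5, 16, 26, 6, 13, 11, 20, 14, 22, 0, 18, 23, 10, 17, 9, 27, 28, 1, 19, 24, 25, 12, 21, 8, 7]

rank→(start, suffix):
  0 → (29, 'a')
  1 → (2, 'aaaaaggddbgbcaadcfbgccfgadfa')
  2 → (3, 'aaaaggddbgbcaadcfbgccfgadfa')
  3 → (4, 'aaaggddbgbcaadcfbgccfgadfa')
  4 → (15, 'aadcfbgccfgadfa')
  5 → (5, 'aaggddbgbcaadcfbgccfgadfa')
  6 → (16, 'adcfbgccfgadfa')
  7 → (26, 'adfa')
  8 → (6, 'aggddbgbcaadcfbgccfgadfa')
  9 → (13, 'bcaadcfbgccfgadfa')
  10 → (11, 'bgbcaadcfbgccfgadfa')
  11 → (20, 'bgccfgadfa')
  12 → (14, 'caadcfbgccfgadfa')
  13 → (22, 'ccfgadfa')
  14 → (0, 'cfaaaaaggddbgbcaadcfbgccfgadfa')
  15 → (18, 'cfbgccfgadfa')
  16 → (23, 'cfgadfa')
  17 → (10, 'dbgbcaadcfbgccfgadfa')
  18 → (17, 'dcfbgccfgadfa')
  19 → (9, 'ddbgbcaadcfbgccfgadfa')
  20 → (27, 'dfa')
  21 → (28, 'fa')
  22 → (1, 'faaaaaggddbgbcaadcfbgccfgadfa')
  23 → (19, 'fbgccfgadfa')
  24 → (24, 'fgadfa')
  25 → (25, 'gadfa')
  26 → (12, 'gbcaadcfbgccfgadfa')
  27 → (21, 'gccfgadfa')
  28 → (8, 'gddbgbcaadcfbgccfgadfa')
  29 → (7, 'ggddbgbcaadcfbgccfgadfa')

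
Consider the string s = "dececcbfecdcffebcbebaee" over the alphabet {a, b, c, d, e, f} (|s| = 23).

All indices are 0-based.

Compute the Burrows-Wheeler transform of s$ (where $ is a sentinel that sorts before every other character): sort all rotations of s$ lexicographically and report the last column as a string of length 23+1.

ebeeccbceeedc$ebfcfdafbc

rank  rotation                  last
    0  $dececcbfecdcffebcbebaee  e
    1  aee$dececcbfecdcffebcbeb  b
    2  baee$dececcbfecdcffebcbe  e
    3  bcbebaee$dececcbfecdcffe  e
    4  bebaee$dececcbfecdcffebc  c
    5  bfecdcffebcbebaee$dececc  c
    6  cbebaee$dececcbfecdcffeb  b
    7  cbfecdcffebcbebaee$decec  c
    8  ccbfecdcffebcbebaee$dece  e
    9  cdcffebcbebaee$dececcbfe  e
   10  ceccbfecdcffebcbebaee$de  e
   11  cffebcbebaee$dececcbfecd  d
   12  dcffebcbebaee$dececcbfec  c
   13  dececcbfecdcffebcbebaee$  $
   14  e$dececcbfecdcffebcbebae  e
   15  ebaee$dececcbfecdcffebcb  b
   16  ebcbebaee$dececcbfecdcff  f
   17  eccbfecdcffebcbebaee$dec  c
   18  ecdcffebcbebaee$dececcbf  f
   19  ececcbfecdcffebcbebaee$d  d
   20  ee$dececcbfecdcffebcbeba  a
   21  febcbebaee$dececcbfecdcf  f
   22  fecdcffebcbebaee$dececcb  b
   23  ffebcbebaee$dececcbfecdc  c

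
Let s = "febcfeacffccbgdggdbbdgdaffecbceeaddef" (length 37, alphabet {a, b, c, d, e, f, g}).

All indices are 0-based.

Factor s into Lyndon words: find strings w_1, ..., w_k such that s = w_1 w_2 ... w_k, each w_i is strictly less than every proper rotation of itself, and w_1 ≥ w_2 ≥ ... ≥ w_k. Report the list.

emit factor 1: 'f' (i=0, period=1)
emit factor 2: 'e' (i=1, period=1)
emit factor 3: 'bcfe' (i=2, period=4)
emit factor 4: 'acffccbgdggdbbdgdaffecbceeaddef' (i=6, period=31)

["f", "e", "bcfe", "acffccbgdggdbbdgdaffecbceeaddef"]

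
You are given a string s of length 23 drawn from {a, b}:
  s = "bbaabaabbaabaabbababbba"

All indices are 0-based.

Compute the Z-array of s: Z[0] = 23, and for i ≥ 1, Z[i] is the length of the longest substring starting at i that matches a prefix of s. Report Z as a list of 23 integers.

[23, 1, 0, 0, 1, 0, 0, 10, 1, 0, 0, 1, 0, 0, 3, 1, 0, 1, 0, 2, 3, 1, 0]

Z[0]=23
i=1: fresh scan; Z[1]=1 extend→box=[1,2)
i=2: fresh scan; Z[2]=0
i=3: fresh scan; Z[3]=0
i=4: fresh scan; Z[4]=1 extend→box=[4,5)
i=5: fresh scan; Z[5]=0
i=6: fresh scan; Z[6]=0
i=7: fresh scan; Z[7]=10 extend→box=[7,17)
i=8: min(r-i=9, Z[1]=1)=1; Z[8]=1
i=9: min(r-i=8, Z[2]=0)=0; Z[9]=0
i=10: min(r-i=7, Z[3]=0)=0; Z[10]=0
i=11: min(r-i=6, Z[4]=1)=1; Z[11]=1
i=12: min(r-i=5, Z[5]=0)=0; Z[12]=0
i=13: min(r-i=4, Z[6]=0)=0; Z[13]=0
i=14: min(r-i=3, Z[7]=10)=3; Z[14]=3
i=15: min(r-i=2, Z[8]=1)=1; Z[15]=1
i=16: min(r-i=1, Z[9]=0)=0; Z[16]=0
i=17: fresh scan; Z[17]=1 extend→box=[17,18)
i=18: fresh scan; Z[18]=0
i=19: fresh scan; Z[19]=2 extend→box=[19,21)
i=20: min(r-i=1, Z[1]=1)=1; Z[20]=3 extend→box=[20,23)
i=21: min(r-i=2, Z[1]=1)=1; Z[21]=1
i=22: min(r-i=1, Z[2]=0)=0; Z[22]=0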